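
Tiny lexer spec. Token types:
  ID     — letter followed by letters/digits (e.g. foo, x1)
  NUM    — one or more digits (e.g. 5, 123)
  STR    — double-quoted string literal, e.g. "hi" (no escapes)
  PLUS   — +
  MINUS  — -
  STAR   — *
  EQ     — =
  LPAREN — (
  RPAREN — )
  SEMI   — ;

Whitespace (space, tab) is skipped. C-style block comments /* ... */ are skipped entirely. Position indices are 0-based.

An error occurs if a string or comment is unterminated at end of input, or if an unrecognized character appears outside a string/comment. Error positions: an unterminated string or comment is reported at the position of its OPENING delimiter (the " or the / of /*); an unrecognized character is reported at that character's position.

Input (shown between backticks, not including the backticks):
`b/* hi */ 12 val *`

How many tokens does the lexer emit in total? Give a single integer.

pos=0: emit ID 'b' (now at pos=1)
pos=1: enter COMMENT mode (saw '/*')
exit COMMENT mode (now at pos=9)
pos=10: emit NUM '12' (now at pos=12)
pos=13: emit ID 'val' (now at pos=16)
pos=17: emit STAR '*'
DONE. 4 tokens: [ID, NUM, ID, STAR]

Answer: 4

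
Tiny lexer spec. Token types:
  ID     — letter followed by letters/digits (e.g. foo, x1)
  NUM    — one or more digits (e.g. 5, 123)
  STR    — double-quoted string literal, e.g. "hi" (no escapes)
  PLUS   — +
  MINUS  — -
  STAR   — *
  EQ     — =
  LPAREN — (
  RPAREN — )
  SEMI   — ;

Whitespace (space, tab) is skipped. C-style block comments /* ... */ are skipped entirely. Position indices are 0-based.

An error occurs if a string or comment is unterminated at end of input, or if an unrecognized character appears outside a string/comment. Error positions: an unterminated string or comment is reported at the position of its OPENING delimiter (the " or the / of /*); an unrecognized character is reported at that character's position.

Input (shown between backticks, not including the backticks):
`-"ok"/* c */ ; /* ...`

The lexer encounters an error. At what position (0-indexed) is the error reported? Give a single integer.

Answer: 15

Derivation:
pos=0: emit MINUS '-'
pos=1: enter STRING mode
pos=1: emit STR "ok" (now at pos=5)
pos=5: enter COMMENT mode (saw '/*')
exit COMMENT mode (now at pos=12)
pos=13: emit SEMI ';'
pos=15: enter COMMENT mode (saw '/*')
pos=15: ERROR — unterminated comment (reached EOF)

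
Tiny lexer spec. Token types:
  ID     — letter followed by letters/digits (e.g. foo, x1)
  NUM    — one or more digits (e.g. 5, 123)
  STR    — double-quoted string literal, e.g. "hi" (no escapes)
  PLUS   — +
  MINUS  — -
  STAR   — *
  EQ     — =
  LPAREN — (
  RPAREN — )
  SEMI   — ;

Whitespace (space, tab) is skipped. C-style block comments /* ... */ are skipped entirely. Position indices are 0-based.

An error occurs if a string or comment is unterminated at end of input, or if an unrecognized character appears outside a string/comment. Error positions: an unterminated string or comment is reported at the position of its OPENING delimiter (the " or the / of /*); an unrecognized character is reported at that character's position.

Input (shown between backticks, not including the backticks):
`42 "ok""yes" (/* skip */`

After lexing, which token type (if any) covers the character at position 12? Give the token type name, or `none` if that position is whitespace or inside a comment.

pos=0: emit NUM '42' (now at pos=2)
pos=3: enter STRING mode
pos=3: emit STR "ok" (now at pos=7)
pos=7: enter STRING mode
pos=7: emit STR "yes" (now at pos=12)
pos=13: emit LPAREN '('
pos=14: enter COMMENT mode (saw '/*')
exit COMMENT mode (now at pos=24)
DONE. 4 tokens: [NUM, STR, STR, LPAREN]
Position 12: char is ' ' -> none

Answer: none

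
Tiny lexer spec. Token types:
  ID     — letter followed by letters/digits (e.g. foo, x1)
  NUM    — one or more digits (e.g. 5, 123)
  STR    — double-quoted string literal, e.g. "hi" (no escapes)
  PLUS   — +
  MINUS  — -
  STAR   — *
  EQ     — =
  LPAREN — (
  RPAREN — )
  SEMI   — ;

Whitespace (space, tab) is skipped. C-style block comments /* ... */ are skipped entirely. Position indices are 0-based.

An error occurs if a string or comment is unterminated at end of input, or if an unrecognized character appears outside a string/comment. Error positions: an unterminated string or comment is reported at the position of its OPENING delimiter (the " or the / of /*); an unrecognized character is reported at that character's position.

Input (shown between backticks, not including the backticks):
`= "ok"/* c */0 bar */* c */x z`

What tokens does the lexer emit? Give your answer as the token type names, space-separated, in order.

Answer: EQ STR NUM ID STAR ID ID

Derivation:
pos=0: emit EQ '='
pos=2: enter STRING mode
pos=2: emit STR "ok" (now at pos=6)
pos=6: enter COMMENT mode (saw '/*')
exit COMMENT mode (now at pos=13)
pos=13: emit NUM '0' (now at pos=14)
pos=15: emit ID 'bar' (now at pos=18)
pos=19: emit STAR '*'
pos=20: enter COMMENT mode (saw '/*')
exit COMMENT mode (now at pos=27)
pos=27: emit ID 'x' (now at pos=28)
pos=29: emit ID 'z' (now at pos=30)
DONE. 7 tokens: [EQ, STR, NUM, ID, STAR, ID, ID]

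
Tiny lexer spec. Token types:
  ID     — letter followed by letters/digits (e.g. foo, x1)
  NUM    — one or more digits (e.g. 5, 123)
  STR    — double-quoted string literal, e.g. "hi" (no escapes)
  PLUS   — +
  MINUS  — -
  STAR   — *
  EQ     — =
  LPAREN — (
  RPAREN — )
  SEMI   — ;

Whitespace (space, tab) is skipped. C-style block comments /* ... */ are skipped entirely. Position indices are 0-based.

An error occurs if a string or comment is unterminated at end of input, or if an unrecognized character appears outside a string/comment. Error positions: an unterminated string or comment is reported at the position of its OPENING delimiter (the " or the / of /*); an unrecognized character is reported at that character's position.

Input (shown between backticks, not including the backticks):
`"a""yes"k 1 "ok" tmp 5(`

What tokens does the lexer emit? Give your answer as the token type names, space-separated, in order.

pos=0: enter STRING mode
pos=0: emit STR "a" (now at pos=3)
pos=3: enter STRING mode
pos=3: emit STR "yes" (now at pos=8)
pos=8: emit ID 'k' (now at pos=9)
pos=10: emit NUM '1' (now at pos=11)
pos=12: enter STRING mode
pos=12: emit STR "ok" (now at pos=16)
pos=17: emit ID 'tmp' (now at pos=20)
pos=21: emit NUM '5' (now at pos=22)
pos=22: emit LPAREN '('
DONE. 8 tokens: [STR, STR, ID, NUM, STR, ID, NUM, LPAREN]

Answer: STR STR ID NUM STR ID NUM LPAREN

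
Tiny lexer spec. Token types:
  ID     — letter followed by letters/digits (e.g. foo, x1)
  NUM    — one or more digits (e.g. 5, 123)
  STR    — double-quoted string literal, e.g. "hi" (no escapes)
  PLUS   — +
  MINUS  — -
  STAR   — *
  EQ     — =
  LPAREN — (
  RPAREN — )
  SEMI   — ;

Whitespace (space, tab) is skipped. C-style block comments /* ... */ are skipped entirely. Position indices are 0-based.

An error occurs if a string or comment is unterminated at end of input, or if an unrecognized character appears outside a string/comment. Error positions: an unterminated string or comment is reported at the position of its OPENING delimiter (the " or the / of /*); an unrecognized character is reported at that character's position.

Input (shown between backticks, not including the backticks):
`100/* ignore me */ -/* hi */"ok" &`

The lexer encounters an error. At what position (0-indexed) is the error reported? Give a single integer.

pos=0: emit NUM '100' (now at pos=3)
pos=3: enter COMMENT mode (saw '/*')
exit COMMENT mode (now at pos=18)
pos=19: emit MINUS '-'
pos=20: enter COMMENT mode (saw '/*')
exit COMMENT mode (now at pos=28)
pos=28: enter STRING mode
pos=28: emit STR "ok" (now at pos=32)
pos=33: ERROR — unrecognized char '&'

Answer: 33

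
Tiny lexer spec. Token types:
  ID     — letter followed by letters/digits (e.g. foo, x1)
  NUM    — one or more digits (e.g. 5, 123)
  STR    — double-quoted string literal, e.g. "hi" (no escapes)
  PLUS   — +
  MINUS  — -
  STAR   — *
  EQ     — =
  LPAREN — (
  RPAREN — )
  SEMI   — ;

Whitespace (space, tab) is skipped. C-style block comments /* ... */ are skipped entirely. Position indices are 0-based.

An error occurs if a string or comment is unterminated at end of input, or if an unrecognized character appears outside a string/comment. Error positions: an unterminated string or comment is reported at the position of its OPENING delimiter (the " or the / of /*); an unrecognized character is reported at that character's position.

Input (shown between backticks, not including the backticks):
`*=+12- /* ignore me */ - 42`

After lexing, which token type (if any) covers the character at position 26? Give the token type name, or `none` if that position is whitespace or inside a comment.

Answer: NUM

Derivation:
pos=0: emit STAR '*'
pos=1: emit EQ '='
pos=2: emit PLUS '+'
pos=3: emit NUM '12' (now at pos=5)
pos=5: emit MINUS '-'
pos=7: enter COMMENT mode (saw '/*')
exit COMMENT mode (now at pos=22)
pos=23: emit MINUS '-'
pos=25: emit NUM '42' (now at pos=27)
DONE. 7 tokens: [STAR, EQ, PLUS, NUM, MINUS, MINUS, NUM]
Position 26: char is '2' -> NUM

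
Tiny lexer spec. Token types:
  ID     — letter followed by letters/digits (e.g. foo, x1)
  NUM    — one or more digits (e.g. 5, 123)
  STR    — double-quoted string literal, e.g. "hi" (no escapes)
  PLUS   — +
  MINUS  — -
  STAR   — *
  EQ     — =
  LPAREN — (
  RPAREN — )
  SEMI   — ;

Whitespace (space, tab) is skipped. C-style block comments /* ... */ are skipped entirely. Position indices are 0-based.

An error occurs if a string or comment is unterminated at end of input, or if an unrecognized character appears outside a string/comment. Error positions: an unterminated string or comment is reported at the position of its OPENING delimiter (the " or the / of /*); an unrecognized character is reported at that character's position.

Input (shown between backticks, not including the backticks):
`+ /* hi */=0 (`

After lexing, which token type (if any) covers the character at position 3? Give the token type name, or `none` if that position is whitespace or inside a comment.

pos=0: emit PLUS '+'
pos=2: enter COMMENT mode (saw '/*')
exit COMMENT mode (now at pos=10)
pos=10: emit EQ '='
pos=11: emit NUM '0' (now at pos=12)
pos=13: emit LPAREN '('
DONE. 4 tokens: [PLUS, EQ, NUM, LPAREN]
Position 3: char is '*' -> none

Answer: none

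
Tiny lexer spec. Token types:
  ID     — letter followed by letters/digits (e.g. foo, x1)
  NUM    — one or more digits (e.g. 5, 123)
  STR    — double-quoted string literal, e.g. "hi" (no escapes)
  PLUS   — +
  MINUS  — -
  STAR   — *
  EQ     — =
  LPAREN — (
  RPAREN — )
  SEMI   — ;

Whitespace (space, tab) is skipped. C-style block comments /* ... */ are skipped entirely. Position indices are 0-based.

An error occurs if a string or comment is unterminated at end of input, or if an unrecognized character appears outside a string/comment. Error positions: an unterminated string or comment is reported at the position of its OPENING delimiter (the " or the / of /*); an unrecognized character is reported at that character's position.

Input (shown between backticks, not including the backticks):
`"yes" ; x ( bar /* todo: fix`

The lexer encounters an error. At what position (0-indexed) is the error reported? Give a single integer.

Answer: 16

Derivation:
pos=0: enter STRING mode
pos=0: emit STR "yes" (now at pos=5)
pos=6: emit SEMI ';'
pos=8: emit ID 'x' (now at pos=9)
pos=10: emit LPAREN '('
pos=12: emit ID 'bar' (now at pos=15)
pos=16: enter COMMENT mode (saw '/*')
pos=16: ERROR — unterminated comment (reached EOF)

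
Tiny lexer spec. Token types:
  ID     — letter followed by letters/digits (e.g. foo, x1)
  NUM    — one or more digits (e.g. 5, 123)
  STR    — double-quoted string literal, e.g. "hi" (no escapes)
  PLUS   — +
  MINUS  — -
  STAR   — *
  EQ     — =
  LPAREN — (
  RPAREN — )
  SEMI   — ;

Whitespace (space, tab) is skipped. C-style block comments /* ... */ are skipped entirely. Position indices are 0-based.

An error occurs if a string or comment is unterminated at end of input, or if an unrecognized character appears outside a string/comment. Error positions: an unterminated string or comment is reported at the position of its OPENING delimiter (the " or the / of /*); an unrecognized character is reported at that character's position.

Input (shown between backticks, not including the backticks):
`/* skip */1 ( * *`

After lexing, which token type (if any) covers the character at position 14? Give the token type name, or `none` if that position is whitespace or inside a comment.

pos=0: enter COMMENT mode (saw '/*')
exit COMMENT mode (now at pos=10)
pos=10: emit NUM '1' (now at pos=11)
pos=12: emit LPAREN '('
pos=14: emit STAR '*'
pos=16: emit STAR '*'
DONE. 4 tokens: [NUM, LPAREN, STAR, STAR]
Position 14: char is '*' -> STAR

Answer: STAR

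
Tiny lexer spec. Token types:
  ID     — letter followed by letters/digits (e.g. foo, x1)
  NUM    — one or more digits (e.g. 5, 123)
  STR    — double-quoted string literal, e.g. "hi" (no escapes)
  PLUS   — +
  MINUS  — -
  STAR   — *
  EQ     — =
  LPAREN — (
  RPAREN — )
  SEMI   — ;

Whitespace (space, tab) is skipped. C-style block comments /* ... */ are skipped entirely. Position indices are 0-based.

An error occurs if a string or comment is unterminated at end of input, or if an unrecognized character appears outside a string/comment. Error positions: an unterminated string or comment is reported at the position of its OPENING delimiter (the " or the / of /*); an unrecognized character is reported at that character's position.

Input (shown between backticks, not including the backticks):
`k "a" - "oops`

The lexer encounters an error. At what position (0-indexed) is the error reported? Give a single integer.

Answer: 8

Derivation:
pos=0: emit ID 'k' (now at pos=1)
pos=2: enter STRING mode
pos=2: emit STR "a" (now at pos=5)
pos=6: emit MINUS '-'
pos=8: enter STRING mode
pos=8: ERROR — unterminated string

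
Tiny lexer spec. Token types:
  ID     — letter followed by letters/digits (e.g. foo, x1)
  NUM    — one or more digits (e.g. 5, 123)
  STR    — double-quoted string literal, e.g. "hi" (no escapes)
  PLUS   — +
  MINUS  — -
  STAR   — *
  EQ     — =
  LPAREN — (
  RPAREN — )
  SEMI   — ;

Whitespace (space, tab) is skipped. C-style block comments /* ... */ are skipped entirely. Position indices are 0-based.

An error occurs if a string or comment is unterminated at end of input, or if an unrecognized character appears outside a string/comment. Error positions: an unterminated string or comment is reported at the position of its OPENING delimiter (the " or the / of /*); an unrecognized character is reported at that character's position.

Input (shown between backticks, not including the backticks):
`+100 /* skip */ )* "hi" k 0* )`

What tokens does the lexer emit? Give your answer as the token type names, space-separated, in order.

pos=0: emit PLUS '+'
pos=1: emit NUM '100' (now at pos=4)
pos=5: enter COMMENT mode (saw '/*')
exit COMMENT mode (now at pos=15)
pos=16: emit RPAREN ')'
pos=17: emit STAR '*'
pos=19: enter STRING mode
pos=19: emit STR "hi" (now at pos=23)
pos=24: emit ID 'k' (now at pos=25)
pos=26: emit NUM '0' (now at pos=27)
pos=27: emit STAR '*'
pos=29: emit RPAREN ')'
DONE. 9 tokens: [PLUS, NUM, RPAREN, STAR, STR, ID, NUM, STAR, RPAREN]

Answer: PLUS NUM RPAREN STAR STR ID NUM STAR RPAREN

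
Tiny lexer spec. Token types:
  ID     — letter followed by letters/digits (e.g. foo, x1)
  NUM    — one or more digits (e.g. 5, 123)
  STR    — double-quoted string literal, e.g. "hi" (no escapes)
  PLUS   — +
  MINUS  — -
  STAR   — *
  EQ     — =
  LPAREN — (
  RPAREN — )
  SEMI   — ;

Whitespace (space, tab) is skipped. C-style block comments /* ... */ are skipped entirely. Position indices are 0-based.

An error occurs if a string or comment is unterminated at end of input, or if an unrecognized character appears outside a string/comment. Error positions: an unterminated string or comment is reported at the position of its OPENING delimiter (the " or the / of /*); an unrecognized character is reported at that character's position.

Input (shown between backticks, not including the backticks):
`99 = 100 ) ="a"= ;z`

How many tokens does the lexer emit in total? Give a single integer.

pos=0: emit NUM '99' (now at pos=2)
pos=3: emit EQ '='
pos=5: emit NUM '100' (now at pos=8)
pos=9: emit RPAREN ')'
pos=11: emit EQ '='
pos=12: enter STRING mode
pos=12: emit STR "a" (now at pos=15)
pos=15: emit EQ '='
pos=17: emit SEMI ';'
pos=18: emit ID 'z' (now at pos=19)
DONE. 9 tokens: [NUM, EQ, NUM, RPAREN, EQ, STR, EQ, SEMI, ID]

Answer: 9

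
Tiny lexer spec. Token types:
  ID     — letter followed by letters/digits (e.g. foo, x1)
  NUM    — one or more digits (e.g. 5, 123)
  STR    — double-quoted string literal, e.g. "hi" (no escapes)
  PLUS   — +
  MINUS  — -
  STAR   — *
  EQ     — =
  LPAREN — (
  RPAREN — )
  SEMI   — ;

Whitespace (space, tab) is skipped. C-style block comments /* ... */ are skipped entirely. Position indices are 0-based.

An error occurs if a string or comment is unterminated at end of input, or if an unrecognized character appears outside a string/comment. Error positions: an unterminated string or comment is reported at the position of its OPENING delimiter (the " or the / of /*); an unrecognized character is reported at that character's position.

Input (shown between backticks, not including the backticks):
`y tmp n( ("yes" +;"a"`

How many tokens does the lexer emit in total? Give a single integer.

pos=0: emit ID 'y' (now at pos=1)
pos=2: emit ID 'tmp' (now at pos=5)
pos=6: emit ID 'n' (now at pos=7)
pos=7: emit LPAREN '('
pos=9: emit LPAREN '('
pos=10: enter STRING mode
pos=10: emit STR "yes" (now at pos=15)
pos=16: emit PLUS '+'
pos=17: emit SEMI ';'
pos=18: enter STRING mode
pos=18: emit STR "a" (now at pos=21)
DONE. 9 tokens: [ID, ID, ID, LPAREN, LPAREN, STR, PLUS, SEMI, STR]

Answer: 9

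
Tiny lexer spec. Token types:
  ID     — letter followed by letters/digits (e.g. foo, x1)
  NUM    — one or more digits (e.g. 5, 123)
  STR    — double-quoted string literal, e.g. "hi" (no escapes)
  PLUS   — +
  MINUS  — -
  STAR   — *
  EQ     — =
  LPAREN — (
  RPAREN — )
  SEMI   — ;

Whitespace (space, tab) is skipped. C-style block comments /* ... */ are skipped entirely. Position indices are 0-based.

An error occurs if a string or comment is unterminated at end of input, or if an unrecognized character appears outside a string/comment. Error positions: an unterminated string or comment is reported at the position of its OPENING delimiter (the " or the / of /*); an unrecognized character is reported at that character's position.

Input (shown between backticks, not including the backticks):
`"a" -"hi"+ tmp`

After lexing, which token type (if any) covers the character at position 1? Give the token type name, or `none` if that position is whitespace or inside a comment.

Answer: STR

Derivation:
pos=0: enter STRING mode
pos=0: emit STR "a" (now at pos=3)
pos=4: emit MINUS '-'
pos=5: enter STRING mode
pos=5: emit STR "hi" (now at pos=9)
pos=9: emit PLUS '+'
pos=11: emit ID 'tmp' (now at pos=14)
DONE. 5 tokens: [STR, MINUS, STR, PLUS, ID]
Position 1: char is 'a' -> STR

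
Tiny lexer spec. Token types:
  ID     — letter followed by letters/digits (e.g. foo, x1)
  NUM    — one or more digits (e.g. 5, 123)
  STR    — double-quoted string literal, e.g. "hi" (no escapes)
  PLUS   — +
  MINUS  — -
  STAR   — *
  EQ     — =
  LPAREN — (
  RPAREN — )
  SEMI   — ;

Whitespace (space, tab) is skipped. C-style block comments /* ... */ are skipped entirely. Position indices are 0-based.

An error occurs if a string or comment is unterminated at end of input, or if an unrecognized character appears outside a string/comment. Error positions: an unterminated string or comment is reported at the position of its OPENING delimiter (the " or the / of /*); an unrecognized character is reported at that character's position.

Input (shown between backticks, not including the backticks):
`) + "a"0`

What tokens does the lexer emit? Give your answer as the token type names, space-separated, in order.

pos=0: emit RPAREN ')'
pos=2: emit PLUS '+'
pos=4: enter STRING mode
pos=4: emit STR "a" (now at pos=7)
pos=7: emit NUM '0' (now at pos=8)
DONE. 4 tokens: [RPAREN, PLUS, STR, NUM]

Answer: RPAREN PLUS STR NUM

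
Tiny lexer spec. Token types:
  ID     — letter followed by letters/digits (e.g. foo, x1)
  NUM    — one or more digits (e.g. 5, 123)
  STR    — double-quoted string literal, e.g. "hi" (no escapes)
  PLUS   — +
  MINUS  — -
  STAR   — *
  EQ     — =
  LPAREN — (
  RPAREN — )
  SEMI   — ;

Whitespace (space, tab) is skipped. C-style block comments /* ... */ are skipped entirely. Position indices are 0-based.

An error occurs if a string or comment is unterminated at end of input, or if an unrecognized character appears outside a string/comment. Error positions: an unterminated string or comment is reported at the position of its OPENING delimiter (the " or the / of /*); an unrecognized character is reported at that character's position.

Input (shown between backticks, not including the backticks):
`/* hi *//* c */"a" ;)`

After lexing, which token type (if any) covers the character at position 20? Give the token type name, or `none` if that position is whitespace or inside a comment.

Answer: RPAREN

Derivation:
pos=0: enter COMMENT mode (saw '/*')
exit COMMENT mode (now at pos=8)
pos=8: enter COMMENT mode (saw '/*')
exit COMMENT mode (now at pos=15)
pos=15: enter STRING mode
pos=15: emit STR "a" (now at pos=18)
pos=19: emit SEMI ';'
pos=20: emit RPAREN ')'
DONE. 3 tokens: [STR, SEMI, RPAREN]
Position 20: char is ')' -> RPAREN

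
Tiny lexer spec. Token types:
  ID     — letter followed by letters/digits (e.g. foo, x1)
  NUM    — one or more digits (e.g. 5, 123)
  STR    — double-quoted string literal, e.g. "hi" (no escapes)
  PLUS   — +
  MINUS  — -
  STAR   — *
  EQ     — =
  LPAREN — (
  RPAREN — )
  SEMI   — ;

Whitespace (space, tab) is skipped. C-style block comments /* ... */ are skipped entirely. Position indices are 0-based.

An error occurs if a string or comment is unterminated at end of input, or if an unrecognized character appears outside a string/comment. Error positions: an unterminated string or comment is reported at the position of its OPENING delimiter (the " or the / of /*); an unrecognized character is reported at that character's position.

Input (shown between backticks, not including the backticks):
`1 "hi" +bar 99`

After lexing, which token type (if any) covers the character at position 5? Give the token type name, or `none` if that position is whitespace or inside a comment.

pos=0: emit NUM '1' (now at pos=1)
pos=2: enter STRING mode
pos=2: emit STR "hi" (now at pos=6)
pos=7: emit PLUS '+'
pos=8: emit ID 'bar' (now at pos=11)
pos=12: emit NUM '99' (now at pos=14)
DONE. 5 tokens: [NUM, STR, PLUS, ID, NUM]
Position 5: char is '"' -> STR

Answer: STR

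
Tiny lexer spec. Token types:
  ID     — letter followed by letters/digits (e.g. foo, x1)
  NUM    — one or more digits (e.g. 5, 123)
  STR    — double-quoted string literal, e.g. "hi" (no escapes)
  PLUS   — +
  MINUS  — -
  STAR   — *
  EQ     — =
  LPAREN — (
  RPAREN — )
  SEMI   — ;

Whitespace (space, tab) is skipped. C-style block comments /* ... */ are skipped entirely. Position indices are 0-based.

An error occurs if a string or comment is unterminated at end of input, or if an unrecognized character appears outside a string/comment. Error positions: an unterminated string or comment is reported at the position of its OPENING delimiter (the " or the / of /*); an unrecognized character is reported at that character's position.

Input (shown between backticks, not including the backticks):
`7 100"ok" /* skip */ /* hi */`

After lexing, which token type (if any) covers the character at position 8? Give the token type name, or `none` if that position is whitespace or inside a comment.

pos=0: emit NUM '7' (now at pos=1)
pos=2: emit NUM '100' (now at pos=5)
pos=5: enter STRING mode
pos=5: emit STR "ok" (now at pos=9)
pos=10: enter COMMENT mode (saw '/*')
exit COMMENT mode (now at pos=20)
pos=21: enter COMMENT mode (saw '/*')
exit COMMENT mode (now at pos=29)
DONE. 3 tokens: [NUM, NUM, STR]
Position 8: char is '"' -> STR

Answer: STR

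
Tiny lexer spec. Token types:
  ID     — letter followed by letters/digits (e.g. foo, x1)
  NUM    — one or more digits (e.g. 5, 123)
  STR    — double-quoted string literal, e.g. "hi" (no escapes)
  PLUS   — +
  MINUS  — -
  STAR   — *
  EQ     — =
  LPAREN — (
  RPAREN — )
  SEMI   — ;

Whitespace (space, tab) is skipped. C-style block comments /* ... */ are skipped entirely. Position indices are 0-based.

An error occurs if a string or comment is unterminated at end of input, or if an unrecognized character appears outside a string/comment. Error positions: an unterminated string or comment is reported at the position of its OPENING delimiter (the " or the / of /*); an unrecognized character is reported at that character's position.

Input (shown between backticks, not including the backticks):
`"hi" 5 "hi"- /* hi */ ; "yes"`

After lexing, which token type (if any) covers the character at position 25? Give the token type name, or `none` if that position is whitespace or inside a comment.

pos=0: enter STRING mode
pos=0: emit STR "hi" (now at pos=4)
pos=5: emit NUM '5' (now at pos=6)
pos=7: enter STRING mode
pos=7: emit STR "hi" (now at pos=11)
pos=11: emit MINUS '-'
pos=13: enter COMMENT mode (saw '/*')
exit COMMENT mode (now at pos=21)
pos=22: emit SEMI ';'
pos=24: enter STRING mode
pos=24: emit STR "yes" (now at pos=29)
DONE. 6 tokens: [STR, NUM, STR, MINUS, SEMI, STR]
Position 25: char is 'y' -> STR

Answer: STR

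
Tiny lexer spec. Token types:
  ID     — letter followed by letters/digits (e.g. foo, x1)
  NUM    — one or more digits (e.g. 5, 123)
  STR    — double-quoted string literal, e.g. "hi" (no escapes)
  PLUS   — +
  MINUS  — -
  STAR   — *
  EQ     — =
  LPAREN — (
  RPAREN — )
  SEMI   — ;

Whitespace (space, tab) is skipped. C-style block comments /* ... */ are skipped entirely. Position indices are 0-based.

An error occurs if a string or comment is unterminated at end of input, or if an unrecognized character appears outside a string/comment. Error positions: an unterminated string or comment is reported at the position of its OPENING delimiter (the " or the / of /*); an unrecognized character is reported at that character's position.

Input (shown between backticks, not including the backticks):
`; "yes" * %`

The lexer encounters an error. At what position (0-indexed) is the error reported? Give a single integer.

pos=0: emit SEMI ';'
pos=2: enter STRING mode
pos=2: emit STR "yes" (now at pos=7)
pos=8: emit STAR '*'
pos=10: ERROR — unrecognized char '%'

Answer: 10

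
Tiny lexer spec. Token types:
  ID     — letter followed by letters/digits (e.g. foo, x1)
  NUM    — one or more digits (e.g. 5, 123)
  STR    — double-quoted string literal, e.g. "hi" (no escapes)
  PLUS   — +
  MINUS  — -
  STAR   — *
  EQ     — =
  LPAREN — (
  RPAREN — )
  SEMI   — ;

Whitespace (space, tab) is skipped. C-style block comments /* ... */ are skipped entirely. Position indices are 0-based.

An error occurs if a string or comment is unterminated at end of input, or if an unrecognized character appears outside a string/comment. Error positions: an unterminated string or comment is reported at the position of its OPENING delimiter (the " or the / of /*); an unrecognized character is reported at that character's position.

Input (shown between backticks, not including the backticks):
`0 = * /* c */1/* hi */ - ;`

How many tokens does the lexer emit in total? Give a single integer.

Answer: 6

Derivation:
pos=0: emit NUM '0' (now at pos=1)
pos=2: emit EQ '='
pos=4: emit STAR '*'
pos=6: enter COMMENT mode (saw '/*')
exit COMMENT mode (now at pos=13)
pos=13: emit NUM '1' (now at pos=14)
pos=14: enter COMMENT mode (saw '/*')
exit COMMENT mode (now at pos=22)
pos=23: emit MINUS '-'
pos=25: emit SEMI ';'
DONE. 6 tokens: [NUM, EQ, STAR, NUM, MINUS, SEMI]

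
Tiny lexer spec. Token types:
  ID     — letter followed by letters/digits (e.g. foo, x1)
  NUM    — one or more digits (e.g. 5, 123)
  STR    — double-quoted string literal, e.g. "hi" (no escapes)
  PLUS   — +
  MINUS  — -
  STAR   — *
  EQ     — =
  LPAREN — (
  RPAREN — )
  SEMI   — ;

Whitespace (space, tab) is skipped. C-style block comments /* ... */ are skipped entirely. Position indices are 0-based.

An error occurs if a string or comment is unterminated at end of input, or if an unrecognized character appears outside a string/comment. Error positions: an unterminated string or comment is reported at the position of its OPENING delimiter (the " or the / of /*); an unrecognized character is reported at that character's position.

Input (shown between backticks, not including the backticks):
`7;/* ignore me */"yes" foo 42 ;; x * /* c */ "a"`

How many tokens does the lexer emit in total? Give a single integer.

pos=0: emit NUM '7' (now at pos=1)
pos=1: emit SEMI ';'
pos=2: enter COMMENT mode (saw '/*')
exit COMMENT mode (now at pos=17)
pos=17: enter STRING mode
pos=17: emit STR "yes" (now at pos=22)
pos=23: emit ID 'foo' (now at pos=26)
pos=27: emit NUM '42' (now at pos=29)
pos=30: emit SEMI ';'
pos=31: emit SEMI ';'
pos=33: emit ID 'x' (now at pos=34)
pos=35: emit STAR '*'
pos=37: enter COMMENT mode (saw '/*')
exit COMMENT mode (now at pos=44)
pos=45: enter STRING mode
pos=45: emit STR "a" (now at pos=48)
DONE. 10 tokens: [NUM, SEMI, STR, ID, NUM, SEMI, SEMI, ID, STAR, STR]

Answer: 10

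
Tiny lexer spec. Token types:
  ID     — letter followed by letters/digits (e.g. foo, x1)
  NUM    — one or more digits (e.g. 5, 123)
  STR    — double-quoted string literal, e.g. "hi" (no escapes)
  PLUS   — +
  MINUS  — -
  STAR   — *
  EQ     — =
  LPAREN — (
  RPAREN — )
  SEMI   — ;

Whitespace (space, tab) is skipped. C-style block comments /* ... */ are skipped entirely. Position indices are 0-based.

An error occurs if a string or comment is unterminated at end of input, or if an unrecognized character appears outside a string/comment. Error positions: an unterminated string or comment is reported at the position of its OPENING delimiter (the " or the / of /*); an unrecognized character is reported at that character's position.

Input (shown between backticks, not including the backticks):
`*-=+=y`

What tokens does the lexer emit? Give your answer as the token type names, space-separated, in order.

Answer: STAR MINUS EQ PLUS EQ ID

Derivation:
pos=0: emit STAR '*'
pos=1: emit MINUS '-'
pos=2: emit EQ '='
pos=3: emit PLUS '+'
pos=4: emit EQ '='
pos=5: emit ID 'y' (now at pos=6)
DONE. 6 tokens: [STAR, MINUS, EQ, PLUS, EQ, ID]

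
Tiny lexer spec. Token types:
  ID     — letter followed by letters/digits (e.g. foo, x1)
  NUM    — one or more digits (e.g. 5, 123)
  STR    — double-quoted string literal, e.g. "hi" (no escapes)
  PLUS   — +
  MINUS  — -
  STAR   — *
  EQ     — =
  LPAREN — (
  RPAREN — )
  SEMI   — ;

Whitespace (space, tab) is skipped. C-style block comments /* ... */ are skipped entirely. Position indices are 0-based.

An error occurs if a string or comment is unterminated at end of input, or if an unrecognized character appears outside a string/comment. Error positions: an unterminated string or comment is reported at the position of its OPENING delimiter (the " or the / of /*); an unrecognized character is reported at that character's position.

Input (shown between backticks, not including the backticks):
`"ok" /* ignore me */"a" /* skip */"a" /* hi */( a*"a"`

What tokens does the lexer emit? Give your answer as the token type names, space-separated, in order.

Answer: STR STR STR LPAREN ID STAR STR

Derivation:
pos=0: enter STRING mode
pos=0: emit STR "ok" (now at pos=4)
pos=5: enter COMMENT mode (saw '/*')
exit COMMENT mode (now at pos=20)
pos=20: enter STRING mode
pos=20: emit STR "a" (now at pos=23)
pos=24: enter COMMENT mode (saw '/*')
exit COMMENT mode (now at pos=34)
pos=34: enter STRING mode
pos=34: emit STR "a" (now at pos=37)
pos=38: enter COMMENT mode (saw '/*')
exit COMMENT mode (now at pos=46)
pos=46: emit LPAREN '('
pos=48: emit ID 'a' (now at pos=49)
pos=49: emit STAR '*'
pos=50: enter STRING mode
pos=50: emit STR "a" (now at pos=53)
DONE. 7 tokens: [STR, STR, STR, LPAREN, ID, STAR, STR]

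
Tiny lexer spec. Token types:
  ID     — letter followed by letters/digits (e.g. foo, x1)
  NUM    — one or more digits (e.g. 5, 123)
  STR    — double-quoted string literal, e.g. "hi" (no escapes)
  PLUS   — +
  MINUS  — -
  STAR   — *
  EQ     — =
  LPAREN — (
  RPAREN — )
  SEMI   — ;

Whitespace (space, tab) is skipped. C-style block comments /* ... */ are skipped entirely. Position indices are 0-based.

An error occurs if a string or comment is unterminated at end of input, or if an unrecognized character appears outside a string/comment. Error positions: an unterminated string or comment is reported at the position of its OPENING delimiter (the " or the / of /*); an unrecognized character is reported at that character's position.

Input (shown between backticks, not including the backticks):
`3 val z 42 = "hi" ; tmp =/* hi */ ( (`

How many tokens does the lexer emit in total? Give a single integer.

pos=0: emit NUM '3' (now at pos=1)
pos=2: emit ID 'val' (now at pos=5)
pos=6: emit ID 'z' (now at pos=7)
pos=8: emit NUM '42' (now at pos=10)
pos=11: emit EQ '='
pos=13: enter STRING mode
pos=13: emit STR "hi" (now at pos=17)
pos=18: emit SEMI ';'
pos=20: emit ID 'tmp' (now at pos=23)
pos=24: emit EQ '='
pos=25: enter COMMENT mode (saw '/*')
exit COMMENT mode (now at pos=33)
pos=34: emit LPAREN '('
pos=36: emit LPAREN '('
DONE. 11 tokens: [NUM, ID, ID, NUM, EQ, STR, SEMI, ID, EQ, LPAREN, LPAREN]

Answer: 11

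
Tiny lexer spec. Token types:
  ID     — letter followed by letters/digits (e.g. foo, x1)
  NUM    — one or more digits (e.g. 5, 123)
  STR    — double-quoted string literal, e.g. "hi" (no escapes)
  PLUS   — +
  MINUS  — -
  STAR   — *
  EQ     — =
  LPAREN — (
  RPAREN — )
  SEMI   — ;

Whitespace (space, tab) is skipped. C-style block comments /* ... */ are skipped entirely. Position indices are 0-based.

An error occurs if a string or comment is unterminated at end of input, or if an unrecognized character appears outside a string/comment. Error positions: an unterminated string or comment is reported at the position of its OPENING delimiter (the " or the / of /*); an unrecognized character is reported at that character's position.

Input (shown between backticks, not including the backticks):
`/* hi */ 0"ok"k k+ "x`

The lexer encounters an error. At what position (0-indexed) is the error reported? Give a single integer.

Answer: 19

Derivation:
pos=0: enter COMMENT mode (saw '/*')
exit COMMENT mode (now at pos=8)
pos=9: emit NUM '0' (now at pos=10)
pos=10: enter STRING mode
pos=10: emit STR "ok" (now at pos=14)
pos=14: emit ID 'k' (now at pos=15)
pos=16: emit ID 'k' (now at pos=17)
pos=17: emit PLUS '+'
pos=19: enter STRING mode
pos=19: ERROR — unterminated string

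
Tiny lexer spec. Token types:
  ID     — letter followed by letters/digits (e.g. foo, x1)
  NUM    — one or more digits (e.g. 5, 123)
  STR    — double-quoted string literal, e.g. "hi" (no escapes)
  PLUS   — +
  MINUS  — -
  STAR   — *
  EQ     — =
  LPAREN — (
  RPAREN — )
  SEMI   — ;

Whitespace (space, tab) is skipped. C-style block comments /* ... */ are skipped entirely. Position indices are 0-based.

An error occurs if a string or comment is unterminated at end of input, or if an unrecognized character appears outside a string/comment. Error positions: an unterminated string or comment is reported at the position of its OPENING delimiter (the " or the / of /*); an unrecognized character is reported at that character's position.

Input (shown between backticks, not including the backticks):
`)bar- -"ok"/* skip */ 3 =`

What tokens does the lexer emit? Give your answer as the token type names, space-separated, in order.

pos=0: emit RPAREN ')'
pos=1: emit ID 'bar' (now at pos=4)
pos=4: emit MINUS '-'
pos=6: emit MINUS '-'
pos=7: enter STRING mode
pos=7: emit STR "ok" (now at pos=11)
pos=11: enter COMMENT mode (saw '/*')
exit COMMENT mode (now at pos=21)
pos=22: emit NUM '3' (now at pos=23)
pos=24: emit EQ '='
DONE. 7 tokens: [RPAREN, ID, MINUS, MINUS, STR, NUM, EQ]

Answer: RPAREN ID MINUS MINUS STR NUM EQ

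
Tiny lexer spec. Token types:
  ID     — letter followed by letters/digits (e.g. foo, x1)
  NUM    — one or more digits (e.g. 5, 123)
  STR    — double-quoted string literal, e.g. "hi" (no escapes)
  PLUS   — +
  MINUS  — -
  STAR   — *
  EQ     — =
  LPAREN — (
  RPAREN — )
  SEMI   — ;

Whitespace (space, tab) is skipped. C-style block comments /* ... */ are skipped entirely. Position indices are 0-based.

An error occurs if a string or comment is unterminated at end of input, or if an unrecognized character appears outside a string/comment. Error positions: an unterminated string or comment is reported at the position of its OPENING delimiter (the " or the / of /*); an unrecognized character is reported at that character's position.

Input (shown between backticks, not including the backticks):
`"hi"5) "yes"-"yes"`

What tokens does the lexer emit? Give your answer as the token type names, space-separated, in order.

Answer: STR NUM RPAREN STR MINUS STR

Derivation:
pos=0: enter STRING mode
pos=0: emit STR "hi" (now at pos=4)
pos=4: emit NUM '5' (now at pos=5)
pos=5: emit RPAREN ')'
pos=7: enter STRING mode
pos=7: emit STR "yes" (now at pos=12)
pos=12: emit MINUS '-'
pos=13: enter STRING mode
pos=13: emit STR "yes" (now at pos=18)
DONE. 6 tokens: [STR, NUM, RPAREN, STR, MINUS, STR]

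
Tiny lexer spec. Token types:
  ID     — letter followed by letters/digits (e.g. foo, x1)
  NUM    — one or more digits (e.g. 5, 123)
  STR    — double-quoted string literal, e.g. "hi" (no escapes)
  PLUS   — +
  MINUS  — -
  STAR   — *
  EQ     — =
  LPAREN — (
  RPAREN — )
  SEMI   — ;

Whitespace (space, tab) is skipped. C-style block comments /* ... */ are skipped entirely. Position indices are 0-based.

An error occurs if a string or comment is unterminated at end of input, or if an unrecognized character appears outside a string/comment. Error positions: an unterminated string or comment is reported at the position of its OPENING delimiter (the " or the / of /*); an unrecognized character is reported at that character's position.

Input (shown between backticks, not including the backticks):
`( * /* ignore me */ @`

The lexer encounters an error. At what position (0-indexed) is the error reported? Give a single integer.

pos=0: emit LPAREN '('
pos=2: emit STAR '*'
pos=4: enter COMMENT mode (saw '/*')
exit COMMENT mode (now at pos=19)
pos=20: ERROR — unrecognized char '@'

Answer: 20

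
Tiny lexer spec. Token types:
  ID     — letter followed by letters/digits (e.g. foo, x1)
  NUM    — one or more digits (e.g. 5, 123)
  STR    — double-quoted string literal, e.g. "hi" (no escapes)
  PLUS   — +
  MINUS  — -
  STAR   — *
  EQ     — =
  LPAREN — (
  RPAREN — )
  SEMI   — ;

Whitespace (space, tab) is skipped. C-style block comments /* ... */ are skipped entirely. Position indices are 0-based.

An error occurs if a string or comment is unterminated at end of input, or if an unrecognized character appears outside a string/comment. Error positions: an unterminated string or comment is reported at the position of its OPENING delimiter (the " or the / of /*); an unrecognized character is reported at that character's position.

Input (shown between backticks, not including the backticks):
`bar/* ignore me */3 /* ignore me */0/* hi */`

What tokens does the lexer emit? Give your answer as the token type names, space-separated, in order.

Answer: ID NUM NUM

Derivation:
pos=0: emit ID 'bar' (now at pos=3)
pos=3: enter COMMENT mode (saw '/*')
exit COMMENT mode (now at pos=18)
pos=18: emit NUM '3' (now at pos=19)
pos=20: enter COMMENT mode (saw '/*')
exit COMMENT mode (now at pos=35)
pos=35: emit NUM '0' (now at pos=36)
pos=36: enter COMMENT mode (saw '/*')
exit COMMENT mode (now at pos=44)
DONE. 3 tokens: [ID, NUM, NUM]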